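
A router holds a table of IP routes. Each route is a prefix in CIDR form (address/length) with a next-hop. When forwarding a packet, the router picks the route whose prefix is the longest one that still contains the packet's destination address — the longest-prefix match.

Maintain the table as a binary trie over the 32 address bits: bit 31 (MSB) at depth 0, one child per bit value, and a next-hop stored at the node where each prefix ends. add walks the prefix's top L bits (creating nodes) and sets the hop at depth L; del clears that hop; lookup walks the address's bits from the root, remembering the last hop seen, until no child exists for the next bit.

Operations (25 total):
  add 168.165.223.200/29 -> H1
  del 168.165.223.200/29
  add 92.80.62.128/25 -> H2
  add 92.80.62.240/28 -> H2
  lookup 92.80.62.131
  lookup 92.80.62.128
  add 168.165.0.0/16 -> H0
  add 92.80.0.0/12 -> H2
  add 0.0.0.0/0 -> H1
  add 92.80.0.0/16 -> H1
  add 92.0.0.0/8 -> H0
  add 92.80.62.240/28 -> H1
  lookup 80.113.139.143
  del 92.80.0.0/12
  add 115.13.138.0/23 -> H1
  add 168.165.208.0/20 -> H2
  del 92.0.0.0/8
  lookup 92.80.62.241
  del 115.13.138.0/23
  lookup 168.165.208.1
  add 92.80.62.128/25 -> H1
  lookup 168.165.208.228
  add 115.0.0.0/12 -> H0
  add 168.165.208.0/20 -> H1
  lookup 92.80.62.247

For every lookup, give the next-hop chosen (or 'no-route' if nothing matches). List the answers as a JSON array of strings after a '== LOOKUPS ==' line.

Process each operation:
  add 168.165.223.200/29 -> H1 at depth 29
  - 168.165.223.200/29 clear@29
  add 92.80.62.128/25 -> H2 at depth 25
  add 92.80.62.240/28 -> H2 at depth 28
  ? 92.80.62.131  path d0:-→d1:-→d2:-→d3:-→d4:-→d5:-→d6:-→d7:-→d8:-→d9:-→d10:-→d11:-→d12:-→d13:-→d14:-→d15:-→d16:-→d17:-→d18:-→d19:-→d20:-→d21:-→d22:-→d23:-→d24:-→d25:H2  best=H2
  ? 92.80.62.128  path d0:-→d1:-→d2:-→d3:-→d4:-→d5:-→d6:-→d7:-→d8:-→d9:-→d10:-→d11:-→d12:-→d13:-→d14:-→d15:-→d16:-→d17:-→d18:-→d19:-→d20:-→d21:-→d22:-→d23:-→d24:-→d25:H2  best=H2
  add 168.165.0.0/16 -> H0 at depth 16
  add 92.80.0.0/12 -> H2 at depth 12
  add 0.0.0.0/0 -> H1 at depth 0
  add 92.80.0.0/16 -> H1 at depth 16
  add 92.0.0.0/8 -> H0 at depth 8
  add 92.80.62.240/28 -> H1 at depth 28
  ? 80.113.139.143  path d0:H1→d1:-→d2:-→d3:-→d4:-  best=H1
  - 92.80.0.0/12 clear@12
  add 115.13.138.0/23 -> H1 at depth 23
  add 168.165.208.0/20 -> H2 at depth 20
  - 92.0.0.0/8 clear@8
  ? 92.80.62.241  path d0:H1→d1:-→d2:-→d3:-→d4:-→d5:-→d6:-→d7:-→d8:-→d9:-→d10:-→d11:-→d12:-→d13:-→d14:-→d15:-→d16:H1→d17:-→d18:-→d19:-→d20:-→d21:-→d22:-→d23:-→d24:-→d25:H2→d26:-→d27:-→d28:H1  best=H1
  - 115.13.138.0/23 clear@23
  ? 168.165.208.1  path d0:H1→d1:-→d2:-→d3:-→d4:-→d5:-→d6:-→d7:-→d8:-→d9:-→d10:-→d11:-→d12:-→d13:-→d14:-→d15:-→d16:H0→d17:-→d18:-→d19:-→d20:H2  best=H2
  add 92.80.62.128/25 -> H1 at depth 25
  ? 168.165.208.228  path d0:H1→d1:-→d2:-→d3:-→d4:-→d5:-→d6:-→d7:-→d8:-→d9:-→d10:-→d11:-→d12:-→d13:-→d14:-→d15:-→d16:H0→d17:-→d18:-→d19:-→d20:H2  best=H2
  add 115.0.0.0/12 -> H0 at depth 12
  add 168.165.208.0/20 -> H1 at depth 20
  ? 92.80.62.247  path d0:H1→d1:-→d2:-→d3:-→d4:-→d5:-→d6:-→d7:-→d8:-→d9:-→d10:-→d11:-→d12:-→d13:-→d14:-→d15:-→d16:H1→d17:-→d18:-→d19:-→d20:-→d21:-→d22:-→d23:-→d24:-→d25:H1→d26:-→d27:-→d28:H1  best=H1

== LOOKUPS ==
["H2","H2","H1","H1","H2","H2","H1"]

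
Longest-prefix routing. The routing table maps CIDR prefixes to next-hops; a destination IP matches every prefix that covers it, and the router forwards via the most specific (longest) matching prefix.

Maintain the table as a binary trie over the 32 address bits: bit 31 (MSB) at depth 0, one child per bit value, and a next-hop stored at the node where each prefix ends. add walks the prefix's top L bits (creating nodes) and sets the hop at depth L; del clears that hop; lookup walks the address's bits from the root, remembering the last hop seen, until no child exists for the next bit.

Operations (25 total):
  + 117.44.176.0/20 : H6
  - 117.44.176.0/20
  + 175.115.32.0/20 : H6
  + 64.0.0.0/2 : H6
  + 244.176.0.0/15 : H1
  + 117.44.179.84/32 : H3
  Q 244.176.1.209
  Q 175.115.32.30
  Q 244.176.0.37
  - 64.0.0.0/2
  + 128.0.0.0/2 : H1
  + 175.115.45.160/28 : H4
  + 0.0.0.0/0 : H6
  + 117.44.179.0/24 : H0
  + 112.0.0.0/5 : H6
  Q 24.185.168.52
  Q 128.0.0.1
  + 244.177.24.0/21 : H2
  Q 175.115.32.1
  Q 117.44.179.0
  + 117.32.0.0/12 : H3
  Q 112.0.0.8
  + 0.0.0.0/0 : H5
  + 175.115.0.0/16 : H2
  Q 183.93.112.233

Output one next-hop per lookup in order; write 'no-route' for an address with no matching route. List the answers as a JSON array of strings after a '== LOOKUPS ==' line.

Apply in order:
  + 117.44.176.0/20 (H6) depth=20
  del 117.44.176.0/20 (clear depth 20)
  + 175.115.32.0/20 (H6) depth=20
  + 64.0.0.0/2 (H6) depth=2
  + 244.176.0.0/15 (H1) depth=15
  + 117.44.179.84/32 (H3) depth=32
  Q 244.176.1.209: descend 111101001011000 ; hops seen [H1] ; pick H1
  Q 175.115.32.30: descend 10101111011100110010 ; hops seen [H6] ; pick H6
  Q 244.176.0.37: descend 111101001011000 ; hops seen [H1] ; pick H1
  del 64.0.0.0/2 (clear depth 2)
  + 128.0.0.0/2 (H1) depth=2
  + 175.115.45.160/28 (H4) depth=28
  + 0.0.0.0/0 (H6) depth=0
  + 117.44.179.0/24 (H0) depth=24
  + 112.0.0.0/5 (H6) depth=5
  Q 24.185.168.52: descend 0 ; hops seen [H6] ; pick H6
  Q 128.0.0.1: descend 10 ; hops seen [H6,H1] ; pick H1
  + 244.177.24.0/21 (H2) depth=21
  Q 175.115.32.1: descend 10101111011100110010 ; hops seen [H6,H1,H6] ; pick H6
  Q 117.44.179.0: descend 0111010100101100101100110 ; hops seen [H6,H6,H0] ; pick H0
  + 117.32.0.0/12 (H3) depth=12
  Q 112.0.0.8: descend 01110 ; hops seen [H6,H6] ; pick H6
  + 0.0.0.0/0 (H5) depth=0
  + 175.115.0.0/16 (H2) depth=16
  Q 183.93.112.233: descend 101 ; hops seen [H5,H1] ; pick H1

== LOOKUPS ==
["H1","H6","H1","H6","H1","H6","H0","H6","H1"]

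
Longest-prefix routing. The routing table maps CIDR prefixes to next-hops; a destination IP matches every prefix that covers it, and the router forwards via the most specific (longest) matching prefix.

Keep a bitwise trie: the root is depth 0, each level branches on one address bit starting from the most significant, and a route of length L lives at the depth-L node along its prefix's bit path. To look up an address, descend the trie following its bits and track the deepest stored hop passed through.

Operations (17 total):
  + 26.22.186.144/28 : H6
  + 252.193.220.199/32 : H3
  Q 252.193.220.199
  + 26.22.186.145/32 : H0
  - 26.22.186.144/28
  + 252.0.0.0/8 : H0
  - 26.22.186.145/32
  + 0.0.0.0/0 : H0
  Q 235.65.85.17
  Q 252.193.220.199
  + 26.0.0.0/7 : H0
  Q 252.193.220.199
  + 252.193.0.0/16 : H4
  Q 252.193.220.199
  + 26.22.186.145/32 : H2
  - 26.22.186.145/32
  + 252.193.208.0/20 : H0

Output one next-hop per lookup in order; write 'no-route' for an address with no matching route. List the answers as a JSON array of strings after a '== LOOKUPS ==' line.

Trace:
  add 26.22.186.144/28 -> H6 at depth 28
  add 252.193.220.199/32 -> H3 at depth 32
  Q 252.193.220.199: descend 11111100110000011101110011000111 ; hops seen [H3] ; pick H3
  add 26.22.186.145/32 -> H0 at depth 32
  del 26.22.186.144/28 (clear depth 28)
  add 252.0.0.0/8 -> H0 at depth 8
  del 26.22.186.145/32 (clear depth 32)
  add 0.0.0.0/0 -> H0 at depth 0
  Q 235.65.85.17: descend 111 ; hops seen [H0] ; pick H0
  Q 252.193.220.199: descend 11111100110000011101110011000111 ; hops seen [H0,H0,H3] ; pick H3
  add 26.0.0.0/7 -> H0 at depth 7
  Q 252.193.220.199: descend 11111100110000011101110011000111 ; hops seen [H0,H0,H3] ; pick H3
  add 252.193.0.0/16 -> H4 at depth 16
  Q 252.193.220.199: descend 11111100110000011101110011000111 ; hops seen [H0,H0,H4,H3] ; pick H3
  add 26.22.186.145/32 -> H2 at depth 32
  del 26.22.186.145/32 (clear depth 32)
  add 252.193.208.0/20 -> H0 at depth 20

== LOOKUPS ==
["H3","H0","H3","H3","H3"]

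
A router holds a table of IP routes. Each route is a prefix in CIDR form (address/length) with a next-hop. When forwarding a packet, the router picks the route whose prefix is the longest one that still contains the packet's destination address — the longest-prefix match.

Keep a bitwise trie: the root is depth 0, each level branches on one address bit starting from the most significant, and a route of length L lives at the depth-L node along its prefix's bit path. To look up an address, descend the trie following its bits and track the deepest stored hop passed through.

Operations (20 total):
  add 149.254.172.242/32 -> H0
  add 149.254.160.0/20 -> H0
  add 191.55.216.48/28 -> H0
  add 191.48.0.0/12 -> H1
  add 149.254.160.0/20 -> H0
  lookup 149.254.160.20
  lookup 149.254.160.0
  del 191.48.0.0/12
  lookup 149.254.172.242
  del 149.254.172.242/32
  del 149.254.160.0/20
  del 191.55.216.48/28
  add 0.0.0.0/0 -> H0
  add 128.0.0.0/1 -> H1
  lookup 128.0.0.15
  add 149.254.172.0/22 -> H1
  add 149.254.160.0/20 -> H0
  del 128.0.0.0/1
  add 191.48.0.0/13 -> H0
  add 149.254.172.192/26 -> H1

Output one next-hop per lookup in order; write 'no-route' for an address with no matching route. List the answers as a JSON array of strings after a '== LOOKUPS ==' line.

Trace:
  + 149.254.172.242/32 (H0) depth=32
  + 149.254.160.0/20 (H0) depth=20
  + 191.55.216.48/28 (H0) depth=28
  + 191.48.0.0/12 (H1) depth=12
  + 149.254.160.0/20 (H0) depth=20
  lookup 149.254.160.20: bits 10010101111111101010 walk d0:-→d1:-→d2:-→d3:-→d4:-→d5:-→d6:-→d7:-→d8:-→d9:-→d10:-→d11:-→d12:-→d13:-→d14:-→d15:-→d16:-→d17:-→d18:-→d19:-→d20:H0 -> H0
  lookup 149.254.160.0: bits 10010101111111101010 walk d0:-→d1:-→d2:-→d3:-→d4:-→d5:-→d6:-→d7:-→d8:-→d9:-→d10:-→d11:-→d12:-→d13:-→d14:-→d15:-→d16:-→d17:-→d18:-→d19:-→d20:H0 -> H0
  del 191.48.0.0/12 (clear depth 12)
  lookup 149.254.172.242: bits 10010101111111101010110011110010 walk d0:-→d1:-→d2:-→d3:-→d4:-→d5:-→d6:-→d7:-→d8:-→d9:-→d10:-→d11:-→d12:-→d13:-→d14:-→d15:-→d16:-→d17:-→d18:-→d19:-→d20:H0→d21:-→d22:-→d23:-→d24:-→d25:-→d26:-→d27:-→d28:-→d29:-→d30:-→d31:-→d32:H0 -> H0
  del 149.254.172.242/32 (clear depth 32)
  del 149.254.160.0/20 (clear depth 20)
  del 191.55.216.48/28 (clear depth 28)
  + 0.0.0.0/0 (H0) depth=0
  + 128.0.0.0/1 (H1) depth=1
  lookup 128.0.0.15: bits 100 walk d0:H0→d1:H1→d2:-→d3:- -> H1
  + 149.254.172.0/22 (H1) depth=22
  + 149.254.160.0/20 (H0) depth=20
  del 128.0.0.0/1 (clear depth 1)
  + 191.48.0.0/13 (H0) depth=13
  + 149.254.172.192/26 (H1) depth=26

== LOOKUPS ==
["H0","H0","H0","H1"]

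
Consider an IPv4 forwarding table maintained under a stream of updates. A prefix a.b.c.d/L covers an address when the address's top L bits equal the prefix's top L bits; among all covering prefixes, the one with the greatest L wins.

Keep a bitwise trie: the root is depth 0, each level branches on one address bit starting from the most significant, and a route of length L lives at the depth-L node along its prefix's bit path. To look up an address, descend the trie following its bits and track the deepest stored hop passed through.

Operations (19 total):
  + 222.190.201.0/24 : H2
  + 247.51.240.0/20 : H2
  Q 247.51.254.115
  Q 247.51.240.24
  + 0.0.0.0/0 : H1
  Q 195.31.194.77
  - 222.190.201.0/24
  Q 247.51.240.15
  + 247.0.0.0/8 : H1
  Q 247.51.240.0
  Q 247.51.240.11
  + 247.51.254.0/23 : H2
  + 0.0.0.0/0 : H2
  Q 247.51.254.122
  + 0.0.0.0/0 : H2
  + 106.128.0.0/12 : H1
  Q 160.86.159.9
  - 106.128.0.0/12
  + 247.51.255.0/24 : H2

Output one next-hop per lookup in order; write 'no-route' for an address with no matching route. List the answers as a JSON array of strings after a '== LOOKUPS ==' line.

Apply in order:
  + 222.190.201.0/24 (H2) depth=24
  + 247.51.240.0/20 (H2) depth=20
  ? 247.51.254.115  path d0:-→d1:-→d2:-→d3:-→d4:-→d5:-→d6:-→d7:-→d8:-→d9:-→d10:-→d11:-→d12:-→d13:-→d14:-→d15:-→d16:-→d17:-→d18:-→d19:-→d20:H2  best=H2
  ? 247.51.240.24  path d0:-→d1:-→d2:-→d3:-→d4:-→d5:-→d6:-→d7:-→d8:-→d9:-→d10:-→d11:-→d12:-→d13:-→d14:-→d15:-→d16:-→d17:-→d18:-→d19:-→d20:H2  best=H2
  + 0.0.0.0/0 (H1) depth=0
  ? 195.31.194.77  path d0:H1→d1:-→d2:-→d3:-  best=H1
  - 222.190.201.0/24 clear@24
  ? 247.51.240.15  path d0:H1→d1:-→d2:-→d3:-→d4:-→d5:-→d6:-→d7:-→d8:-→d9:-→d10:-→d11:-→d12:-→d13:-→d14:-→d15:-→d16:-→d17:-→d18:-→d19:-→d20:H2  best=H2
  + 247.0.0.0/8 (H1) depth=8
  ? 247.51.240.0  path d0:H1→d1:-→d2:-→d3:-→d4:-→d5:-→d6:-→d7:-→d8:H1→d9:-→d10:-→d11:-→d12:-→d13:-→d14:-→d15:-→d16:-→d17:-→d18:-→d19:-→d20:H2  best=H2
  ? 247.51.240.11  path d0:H1→d1:-→d2:-→d3:-→d4:-→d5:-→d6:-→d7:-→d8:H1→d9:-→d10:-→d11:-→d12:-→d13:-→d14:-→d15:-→d16:-→d17:-→d18:-→d19:-→d20:H2  best=H2
  + 247.51.254.0/23 (H2) depth=23
  + 0.0.0.0/0 (H2) depth=0
  ? 247.51.254.122  path d0:H2→d1:-→d2:-→d3:-→d4:-→d5:-→d6:-→d7:-→d8:H1→d9:-→d10:-→d11:-→d12:-→d13:-→d14:-→d15:-→d16:-→d17:-→d18:-→d19:-→d20:H2→d21:-→d22:-→d23:H2  best=H2
  + 0.0.0.0/0 (H2) depth=0
  + 106.128.0.0/12 (H1) depth=12
  ? 160.86.159.9  path d0:H2→d1:-  best=H2
  - 106.128.0.0/12 clear@12
  + 247.51.255.0/24 (H2) depth=24

== LOOKUPS ==
["H2","H2","H1","H2","H2","H2","H2","H2"]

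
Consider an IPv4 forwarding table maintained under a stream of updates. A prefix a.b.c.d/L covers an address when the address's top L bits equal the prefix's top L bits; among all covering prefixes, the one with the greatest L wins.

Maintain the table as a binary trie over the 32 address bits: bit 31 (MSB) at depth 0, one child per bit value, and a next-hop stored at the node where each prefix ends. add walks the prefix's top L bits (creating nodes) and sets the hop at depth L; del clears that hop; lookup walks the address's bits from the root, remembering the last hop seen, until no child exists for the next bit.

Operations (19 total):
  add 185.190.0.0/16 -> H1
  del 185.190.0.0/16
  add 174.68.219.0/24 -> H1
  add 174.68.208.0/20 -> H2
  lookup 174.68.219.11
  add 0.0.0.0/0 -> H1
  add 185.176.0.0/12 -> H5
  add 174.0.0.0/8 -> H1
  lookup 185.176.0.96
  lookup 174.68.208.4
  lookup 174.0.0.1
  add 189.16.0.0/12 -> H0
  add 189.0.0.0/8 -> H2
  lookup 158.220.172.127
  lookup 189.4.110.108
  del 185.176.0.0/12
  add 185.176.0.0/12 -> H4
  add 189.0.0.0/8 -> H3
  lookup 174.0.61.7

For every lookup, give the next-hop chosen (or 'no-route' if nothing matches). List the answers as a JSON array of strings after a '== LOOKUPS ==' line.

Process each operation:
  + 185.190.0.0/16 (H1) depth=16
  - 185.190.0.0/16 clear@16
  + 174.68.219.0/24 (H1) depth=24
  + 174.68.208.0/20 (H2) depth=20
  ? 174.68.219.11  path d0:-→d1:-→d2:-→d3:-→d4:-→d5:-→d6:-→d7:-→d8:-→d9:-→d10:-→d11:-→d12:-→d13:-→d14:-→d15:-→d16:-→d17:-→d18:-→d19:-→d20:H2→d21:-→d22:-→d23:-→d24:H1  best=H1
  + 0.0.0.0/0 (H1) depth=0
  + 185.176.0.0/12 (H5) depth=12
  + 174.0.0.0/8 (H1) depth=8
  ? 185.176.0.96  path d0:H1→d1:-→d2:-→d3:-→d4:-→d5:-→d6:-→d7:-→d8:-→d9:-→d10:-→d11:-→d12:H5  best=H5
  ? 174.68.208.4  path d0:H1→d1:-→d2:-→d3:-→d4:-→d5:-→d6:-→d7:-→d8:H1→d9:-→d10:-→d11:-→d12:-→d13:-→d14:-→d15:-→d16:-→d17:-→d18:-→d19:-→d20:H2  best=H2
  ? 174.0.0.1  path d0:H1→d1:-→d2:-→d3:-→d4:-→d5:-→d6:-→d7:-→d8:H1→d9:-  best=H1
  + 189.16.0.0/12 (H0) depth=12
  + 189.0.0.0/8 (H2) depth=8
  ? 158.220.172.127  path d0:H1→d1:-→d2:-  best=H1
  ? 189.4.110.108  path d0:H1→d1:-→d2:-→d3:-→d4:-→d5:-→d6:-→d7:-→d8:H2→d9:-→d10:-→d11:-  best=H2
  - 185.176.0.0/12 clear@12
  + 185.176.0.0/12 (H4) depth=12
  + 189.0.0.0/8 (H3) depth=8
  ? 174.0.61.7  path d0:H1→d1:-→d2:-→d3:-→d4:-→d5:-→d6:-→d7:-→d8:H1→d9:-  best=H1

== LOOKUPS ==
["H1","H5","H2","H1","H1","H2","H1"]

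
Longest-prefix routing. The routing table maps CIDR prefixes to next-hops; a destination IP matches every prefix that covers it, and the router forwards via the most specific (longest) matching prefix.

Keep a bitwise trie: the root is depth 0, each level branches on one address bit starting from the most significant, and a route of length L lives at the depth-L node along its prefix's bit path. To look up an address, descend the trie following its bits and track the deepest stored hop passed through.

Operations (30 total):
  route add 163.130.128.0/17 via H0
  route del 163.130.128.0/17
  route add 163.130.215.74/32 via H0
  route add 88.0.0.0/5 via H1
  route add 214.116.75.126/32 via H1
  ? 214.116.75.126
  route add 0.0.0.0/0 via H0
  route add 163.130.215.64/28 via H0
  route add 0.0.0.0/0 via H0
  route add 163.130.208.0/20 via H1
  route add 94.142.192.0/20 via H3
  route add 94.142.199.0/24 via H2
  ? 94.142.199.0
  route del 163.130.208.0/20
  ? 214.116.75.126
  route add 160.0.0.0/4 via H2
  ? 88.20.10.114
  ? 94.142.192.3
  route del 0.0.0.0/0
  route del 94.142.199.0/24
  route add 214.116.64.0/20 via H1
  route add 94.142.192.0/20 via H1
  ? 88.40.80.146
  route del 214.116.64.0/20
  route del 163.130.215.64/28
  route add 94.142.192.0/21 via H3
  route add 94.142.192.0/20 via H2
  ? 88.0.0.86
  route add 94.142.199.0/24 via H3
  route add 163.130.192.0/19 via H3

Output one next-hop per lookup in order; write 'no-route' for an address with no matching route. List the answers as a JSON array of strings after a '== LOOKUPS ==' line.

Trace:
  add 163.130.128.0/17 -> H0 at depth 17
  del 163.130.128.0/17 (clear depth 17)
  add 163.130.215.74/32 -> H0 at depth 32
  add 88.0.0.0/5 -> H1 at depth 5
  add 214.116.75.126/32 -> H1 at depth 32
  Q 214.116.75.126: descend 11010110011101000100101101111110 ; hops seen [H1] ; pick H1
  add 0.0.0.0/0 -> H0 at depth 0
  add 163.130.215.64/28 -> H0 at depth 28
  add 0.0.0.0/0 -> H0 at depth 0
  add 163.130.208.0/20 -> H1 at depth 20
  add 94.142.192.0/20 -> H3 at depth 20
  add 94.142.199.0/24 -> H2 at depth 24
  Q 94.142.199.0: descend 010111101000111011000111 ; hops seen [H0,H1,H3,H2] ; pick H2
  del 163.130.208.0/20 (clear depth 20)
  Q 214.116.75.126: descend 11010110011101000100101101111110 ; hops seen [H0,H1] ; pick H1
  add 160.0.0.0/4 -> H2 at depth 4
  Q 88.20.10.114: descend 01011 ; hops seen [H0,H1] ; pick H1
  Q 94.142.192.3: descend 010111101000111011000 ; hops seen [H0,H1,H3] ; pick H3
  del 0.0.0.0/0 (clear depth 0)
  del 94.142.199.0/24 (clear depth 24)
  add 214.116.64.0/20 -> H1 at depth 20
  add 94.142.192.0/20 -> H1 at depth 20
  Q 88.40.80.146: descend 01011 ; hops seen [H1] ; pick H1
  del 214.116.64.0/20 (clear depth 20)
  del 163.130.215.64/28 (clear depth 28)
  add 94.142.192.0/21 -> H3 at depth 21
  add 94.142.192.0/20 -> H2 at depth 20
  Q 88.0.0.86: descend 01011 ; hops seen [H1] ; pick H1
  add 94.142.199.0/24 -> H3 at depth 24
  add 163.130.192.0/19 -> H3 at depth 19

== LOOKUPS ==
["H1","H2","H1","H1","H3","H1","H1"]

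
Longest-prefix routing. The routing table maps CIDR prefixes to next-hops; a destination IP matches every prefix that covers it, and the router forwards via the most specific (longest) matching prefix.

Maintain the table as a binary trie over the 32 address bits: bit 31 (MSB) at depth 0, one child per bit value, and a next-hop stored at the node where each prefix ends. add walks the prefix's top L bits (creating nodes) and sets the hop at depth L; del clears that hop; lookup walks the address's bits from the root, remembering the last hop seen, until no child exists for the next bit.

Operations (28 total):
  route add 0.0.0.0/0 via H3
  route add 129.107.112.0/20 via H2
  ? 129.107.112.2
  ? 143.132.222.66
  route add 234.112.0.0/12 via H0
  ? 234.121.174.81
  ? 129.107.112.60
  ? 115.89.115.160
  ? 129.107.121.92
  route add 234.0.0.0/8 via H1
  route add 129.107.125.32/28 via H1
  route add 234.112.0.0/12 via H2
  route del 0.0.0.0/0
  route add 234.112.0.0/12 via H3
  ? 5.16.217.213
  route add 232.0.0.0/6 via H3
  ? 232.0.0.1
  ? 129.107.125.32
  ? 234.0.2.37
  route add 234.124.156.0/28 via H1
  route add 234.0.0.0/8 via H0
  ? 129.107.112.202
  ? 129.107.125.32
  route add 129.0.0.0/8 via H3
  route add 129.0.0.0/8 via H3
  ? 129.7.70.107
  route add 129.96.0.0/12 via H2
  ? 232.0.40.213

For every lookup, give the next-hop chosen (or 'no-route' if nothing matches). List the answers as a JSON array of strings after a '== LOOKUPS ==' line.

Trace:
  + 0.0.0.0/0 (H3) depth=0
  + 129.107.112.0/20 (H2) depth=20
  Q 129.107.112.2: descend 10000001011010110111 ; hops seen [H3,H2] ; pick H2
  Q 143.132.222.66: descend 1000 ; hops seen [H3] ; pick H3
  + 234.112.0.0/12 (H0) depth=12
  Q 234.121.174.81: descend 111010100111 ; hops seen [H3,H0] ; pick H0
  Q 129.107.112.60: descend 10000001011010110111 ; hops seen [H3,H2] ; pick H2
  Q 115.89.115.160: descend ε ; hops seen [H3] ; pick H3
  Q 129.107.121.92: descend 10000001011010110111 ; hops seen [H3,H2] ; pick H2
  + 234.0.0.0/8 (H1) depth=8
  + 129.107.125.32/28 (H1) depth=28
  + 234.112.0.0/12 (H2) depth=12
  - 0.0.0.0/0 clear@0
  + 234.112.0.0/12 (H3) depth=12
  Q 5.16.217.213: descend ε ; hops seen [∅] ; pick no-route
  + 232.0.0.0/6 (H3) depth=6
  Q 232.0.0.1: descend 111010 ; hops seen [H3] ; pick H3
  Q 129.107.125.32: descend 1000000101101011011111010010 ; hops seen [H2,H1] ; pick H1
  Q 234.0.2.37: descend 111010100 ; hops seen [H3,H1] ; pick H1
  + 234.124.156.0/28 (H1) depth=28
  + 234.0.0.0/8 (H0) depth=8
  Q 129.107.112.202: descend 10000001011010110111 ; hops seen [H2] ; pick H2
  Q 129.107.125.32: descend 1000000101101011011111010010 ; hops seen [H2,H1] ; pick H1
  + 129.0.0.0/8 (H3) depth=8
  + 129.0.0.0/8 (H3) depth=8
  Q 129.7.70.107: descend 100000010 ; hops seen [H3] ; pick H3
  + 129.96.0.0/12 (H2) depth=12
  Q 232.0.40.213: descend 111010 ; hops seen [H3] ; pick H3

== LOOKUPS ==
["H2","H3","H0","H2","H3","H2","no-route","H3","H1","H1","H2","H1","H3","H3"]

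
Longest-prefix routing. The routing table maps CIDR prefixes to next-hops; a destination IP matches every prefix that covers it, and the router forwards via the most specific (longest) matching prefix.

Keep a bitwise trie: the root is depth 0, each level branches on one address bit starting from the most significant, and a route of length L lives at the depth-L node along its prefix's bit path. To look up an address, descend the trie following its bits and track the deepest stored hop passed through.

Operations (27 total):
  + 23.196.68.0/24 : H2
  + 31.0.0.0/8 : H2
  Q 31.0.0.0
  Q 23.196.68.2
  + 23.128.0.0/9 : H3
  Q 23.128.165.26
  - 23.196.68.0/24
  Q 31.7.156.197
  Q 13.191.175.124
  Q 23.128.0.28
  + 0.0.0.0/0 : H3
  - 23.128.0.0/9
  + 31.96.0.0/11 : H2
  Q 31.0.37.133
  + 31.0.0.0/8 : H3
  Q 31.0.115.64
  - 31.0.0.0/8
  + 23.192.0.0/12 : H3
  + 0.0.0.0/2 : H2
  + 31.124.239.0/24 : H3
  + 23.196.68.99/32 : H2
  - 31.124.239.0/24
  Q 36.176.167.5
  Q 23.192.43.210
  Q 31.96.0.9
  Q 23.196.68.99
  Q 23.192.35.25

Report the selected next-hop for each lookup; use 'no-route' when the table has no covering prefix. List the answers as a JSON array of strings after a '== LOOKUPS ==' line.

Process each operation:
  add 23.196.68.0/24 -> H2 at depth 24
  add 31.0.0.0/8 -> H2 at depth 8
  ? 31.0.0.0  path d0:-→d1:-→d2:-→d3:-→d4:-→d5:-→d6:-→d7:-→d8:H2  best=H2
  ? 23.196.68.2  path d0:-→d1:-→d2:-→d3:-→d4:-→d5:-→d6:-→d7:-→d8:-→d9:-→d10:-→d11:-→d12:-→d13:-→d14:-→d15:-→d16:-→d17:-→d18:-→d19:-→d20:-→d21:-→d22:-→d23:-→d24:H2  best=H2
  add 23.128.0.0/9 -> H3 at depth 9
  ? 23.128.165.26  path d0:-→d1:-→d2:-→d3:-→d4:-→d5:-→d6:-→d7:-→d8:-→d9:H3  best=H3
  - 23.196.68.0/24 clear@24
  ? 31.7.156.197  path d0:-→d1:-→d2:-→d3:-→d4:-→d5:-→d6:-→d7:-→d8:H2  best=H2
  ? 13.191.175.124  path d0:-→d1:-→d2:-→d3:-  best=no-route
  ? 23.128.0.28  path d0:-→d1:-→d2:-→d3:-→d4:-→d5:-→d6:-→d7:-→d8:-→d9:H3  best=H3
  add 0.0.0.0/0 -> H3 at depth 0
  - 23.128.0.0/9 clear@9
  add 31.96.0.0/11 -> H2 at depth 11
  ? 31.0.37.133  path d0:H3→d1:-→d2:-→d3:-→d4:-→d5:-→d6:-→d7:-→d8:H2→d9:-  best=H2
  add 31.0.0.0/8 -> H3 at depth 8
  ? 31.0.115.64  path d0:H3→d1:-→d2:-→d3:-→d4:-→d5:-→d6:-→d7:-→d8:H3→d9:-  best=H3
  - 31.0.0.0/8 clear@8
  add 23.192.0.0/12 -> H3 at depth 12
  add 0.0.0.0/2 -> H2 at depth 2
  add 31.124.239.0/24 -> H3 at depth 24
  add 23.196.68.99/32 -> H2 at depth 32
  - 31.124.239.0/24 clear@24
  ? 36.176.167.5  path d0:H3→d1:-→d2:H2  best=H2
  ? 23.192.43.210  path d0:H3→d1:-→d2:H2→d3:-→d4:-→d5:-→d6:-→d7:-→d8:-→d9:-→d10:-→d11:-→d12:H3→d13:-  best=H3
  ? 31.96.0.9  path d0:H3→d1:-→d2:H2→d3:-→d4:-→d5:-→d6:-→d7:-→d8:-→d9:-→d10:-→d11:H2  best=H2
  ? 23.196.68.99  path d0:H3→d1:-→d2:H2→d3:-→d4:-→d5:-→d6:-→d7:-→d8:-→d9:-→d10:-→d11:-→d12:H3→d13:-→d14:-→d15:-→d16:-→d17:-→d18:-→d19:-→d20:-→d21:-→d22:-→d23:-→d24:-→d25:-→d26:-→d27:-→d28:-→d29:-→d30:-→d31:-→d32:H2  best=H2
  ? 23.192.35.25  path d0:H3→d1:-→d2:H2→d3:-→d4:-→d5:-→d6:-→d7:-→d8:-→d9:-→d10:-→d11:-→d12:H3→d13:-  best=H3

== LOOKUPS ==
["H2","H2","H3","H2","no-route","H3","H2","H3","H2","H3","H2","H2","H3"]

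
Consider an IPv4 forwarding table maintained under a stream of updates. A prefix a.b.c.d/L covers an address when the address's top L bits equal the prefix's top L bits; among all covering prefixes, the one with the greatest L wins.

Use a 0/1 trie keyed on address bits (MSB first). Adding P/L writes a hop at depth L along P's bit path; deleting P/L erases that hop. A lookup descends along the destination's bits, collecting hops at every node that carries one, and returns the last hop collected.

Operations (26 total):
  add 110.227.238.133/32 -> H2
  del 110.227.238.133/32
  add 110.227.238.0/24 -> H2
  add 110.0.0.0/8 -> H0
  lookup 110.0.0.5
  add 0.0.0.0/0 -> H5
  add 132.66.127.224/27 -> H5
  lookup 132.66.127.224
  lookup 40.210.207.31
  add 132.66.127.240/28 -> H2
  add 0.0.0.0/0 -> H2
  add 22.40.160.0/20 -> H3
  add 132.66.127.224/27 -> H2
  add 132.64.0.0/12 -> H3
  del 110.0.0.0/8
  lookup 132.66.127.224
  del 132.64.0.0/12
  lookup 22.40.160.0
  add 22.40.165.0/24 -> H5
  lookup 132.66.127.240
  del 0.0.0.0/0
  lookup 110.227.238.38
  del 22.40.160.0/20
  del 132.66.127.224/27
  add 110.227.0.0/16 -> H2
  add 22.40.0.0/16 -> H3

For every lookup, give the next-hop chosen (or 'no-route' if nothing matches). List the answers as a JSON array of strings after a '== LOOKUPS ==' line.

Trace:
  add 110.227.238.133/32 -> H2 at depth 32
  del 110.227.238.133/32 (clear depth 32)
  add 110.227.238.0/24 -> H2 at depth 24
  add 110.0.0.0/8 -> H0 at depth 8
  lookup 110.0.0.5: bits 01101110 walk d0:-→d1:-→d2:-→d3:-→d4:-→d5:-→d6:-→d7:-→d8:H0 -> H0
  add 0.0.0.0/0 -> H5 at depth 0
  add 132.66.127.224/27 -> H5 at depth 27
  lookup 132.66.127.224: bits 100001000100001001111111111 walk d0:H5→d1:-→d2:-→d3:-→d4:-→d5:-→d6:-→d7:-→d8:-→d9:-→d10:-→d11:-→d12:-→d13:-→d14:-→d15:-→d16:-→d17:-→d18:-→d19:-→d20:-→d21:-→d22:-→d23:-→d24:-→d25:-→d26:-→d27:H5 -> H5
  lookup 40.210.207.31: bits 0 walk d0:H5→d1:- -> H5
  add 132.66.127.240/28 -> H2 at depth 28
  add 0.0.0.0/0 -> H2 at depth 0
  add 22.40.160.0/20 -> H3 at depth 20
  add 132.66.127.224/27 -> H2 at depth 27
  add 132.64.0.0/12 -> H3 at depth 12
  del 110.0.0.0/8 (clear depth 8)
  lookup 132.66.127.224: bits 100001000100001001111111111 walk d0:H2→d1:-→d2:-→d3:-→d4:-→d5:-→d6:-→d7:-→d8:-→d9:-→d10:-→d11:-→d12:H3→d13:-→d14:-→d15:-→d16:-→d17:-→d18:-→d19:-→d20:-→d21:-→d22:-→d23:-→d24:-→d25:-→d26:-→d27:H2 -> H2
  del 132.64.0.0/12 (clear depth 12)
  lookup 22.40.160.0: bits 00010110001010001010 walk d0:H2→d1:-→d2:-→d3:-→d4:-→d5:-→d6:-→d7:-→d8:-→d9:-→d10:-→d11:-→d12:-→d13:-→d14:-→d15:-→d16:-→d17:-→d18:-→d19:-→d20:H3 -> H3
  add 22.40.165.0/24 -> H5 at depth 24
  lookup 132.66.127.240: bits 1000010001000010011111111111 walk d0:H2→d1:-→d2:-→d3:-→d4:-→d5:-→d6:-→d7:-→d8:-→d9:-→d10:-→d11:-→d12:-→d13:-→d14:-→d15:-→d16:-→d17:-→d18:-→d19:-→d20:-→d21:-→d22:-→d23:-→d24:-→d25:-→d26:-→d27:H2→d28:H2 -> H2
  del 0.0.0.0/0 (clear depth 0)
  lookup 110.227.238.38: bits 011011101110001111101110 walk d0:-→d1:-→d2:-→d3:-→d4:-→d5:-→d6:-→d7:-→d8:-→d9:-→d10:-→d11:-→d12:-→d13:-→d14:-→d15:-→d16:-→d17:-→d18:-→d19:-→d20:-→d21:-→d22:-→d23:-→d24:H2 -> H2
  del 22.40.160.0/20 (clear depth 20)
  del 132.66.127.224/27 (clear depth 27)
  add 110.227.0.0/16 -> H2 at depth 16
  add 22.40.0.0/16 -> H3 at depth 16

== LOOKUPS ==
["H0","H5","H5","H2","H3","H2","H2"]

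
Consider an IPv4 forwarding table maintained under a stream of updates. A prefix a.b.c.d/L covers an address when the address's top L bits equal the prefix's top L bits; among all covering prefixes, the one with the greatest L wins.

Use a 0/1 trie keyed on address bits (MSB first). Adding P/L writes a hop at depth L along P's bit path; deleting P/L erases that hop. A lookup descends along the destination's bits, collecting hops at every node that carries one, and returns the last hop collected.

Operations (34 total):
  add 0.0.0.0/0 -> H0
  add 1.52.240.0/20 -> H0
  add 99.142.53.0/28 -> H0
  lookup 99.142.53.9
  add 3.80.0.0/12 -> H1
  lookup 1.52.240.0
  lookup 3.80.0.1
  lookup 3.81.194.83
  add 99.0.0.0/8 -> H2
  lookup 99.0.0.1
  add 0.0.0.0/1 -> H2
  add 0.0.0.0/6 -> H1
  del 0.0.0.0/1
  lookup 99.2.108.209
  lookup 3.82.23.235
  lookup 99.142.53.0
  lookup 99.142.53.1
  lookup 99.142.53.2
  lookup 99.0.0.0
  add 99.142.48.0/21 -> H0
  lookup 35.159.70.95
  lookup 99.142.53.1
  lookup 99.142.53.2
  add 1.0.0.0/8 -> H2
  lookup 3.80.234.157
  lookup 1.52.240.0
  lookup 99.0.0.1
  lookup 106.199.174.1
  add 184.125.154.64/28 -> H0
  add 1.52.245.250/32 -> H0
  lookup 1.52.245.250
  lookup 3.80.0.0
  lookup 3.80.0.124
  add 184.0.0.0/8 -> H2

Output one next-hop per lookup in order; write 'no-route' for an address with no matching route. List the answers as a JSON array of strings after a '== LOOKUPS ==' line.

Trace:
  + 0.0.0.0/0 (H0) depth=0
  + 1.52.240.0/20 (H0) depth=20
  + 99.142.53.0/28 (H0) depth=28
  lookup 99.142.53.9: bits 0110001110001110001101010000 walk d0:H0→d1:-→d2:-→d3:-→d4:-→d5:-→d6:-→d7:-→d8:-→d9:-→d10:-→d11:-→d12:-→d13:-→d14:-→d15:-→d16:-→d17:-→d18:-→d19:-→d20:-→d21:-→d22:-→d23:-→d24:-→d25:-→d26:-→d27:-→d28:H0 -> H0
  + 3.80.0.0/12 (H1) depth=12
  lookup 1.52.240.0: bits 00000001001101001111 walk d0:H0→d1:-→d2:-→d3:-→d4:-→d5:-→d6:-→d7:-→d8:-→d9:-→d10:-→d11:-→d12:-→d13:-→d14:-→d15:-→d16:-→d17:-→d18:-→d19:-→d20:H0 -> H0
  lookup 3.80.0.1: bits 000000110101 walk d0:H0→d1:-→d2:-→d3:-→d4:-→d5:-→d6:-→d7:-→d8:-→d9:-→d10:-→d11:-→d12:H1 -> H1
  lookup 3.81.194.83: bits 000000110101 walk d0:H0→d1:-→d2:-→d3:-→d4:-→d5:-→d6:-→d7:-→d8:-→d9:-→d10:-→d11:-→d12:H1 -> H1
  + 99.0.0.0/8 (H2) depth=8
  lookup 99.0.0.1: bits 01100011 walk d0:H0→d1:-→d2:-→d3:-→d4:-→d5:-→d6:-→d7:-→d8:H2 -> H2
  + 0.0.0.0/1 (H2) depth=1
  + 0.0.0.0/6 (H1) depth=6
  - 0.0.0.0/1 clear@1
  lookup 99.2.108.209: bits 01100011 walk d0:H0→d1:-→d2:-→d3:-→d4:-→d5:-→d6:-→d7:-→d8:H2 -> H2
  lookup 3.82.23.235: bits 000000110101 walk d0:H0→d1:-→d2:-→d3:-→d4:-→d5:-→d6:H1→d7:-→d8:-→d9:-→d10:-→d11:-→d12:H1 -> H1
  lookup 99.142.53.0: bits 0110001110001110001101010000 walk d0:H0→d1:-→d2:-→d3:-→d4:-→d5:-→d6:-→d7:-→d8:H2→d9:-→d10:-→d11:-→d12:-→d13:-→d14:-→d15:-→d16:-→d17:-→d18:-→d19:-→d20:-→d21:-→d22:-→d23:-→d24:-→d25:-→d26:-→d27:-→d28:H0 -> H0
  lookup 99.142.53.1: bits 0110001110001110001101010000 walk d0:H0→d1:-→d2:-→d3:-→d4:-→d5:-→d6:-→d7:-→d8:H2→d9:-→d10:-→d11:-→d12:-→d13:-→d14:-→d15:-→d16:-→d17:-→d18:-→d19:-→d20:-→d21:-→d22:-→d23:-→d24:-→d25:-→d26:-→d27:-→d28:H0 -> H0
  lookup 99.142.53.2: bits 0110001110001110001101010000 walk d0:H0→d1:-→d2:-→d3:-→d4:-→d5:-→d6:-→d7:-→d8:H2→d9:-→d10:-→d11:-→d12:-→d13:-→d14:-→d15:-→d16:-→d17:-→d18:-→d19:-→d20:-→d21:-→d22:-→d23:-→d24:-→d25:-→d26:-→d27:-→d28:H0 -> H0
  lookup 99.0.0.0: bits 01100011 walk d0:H0→d1:-→d2:-→d3:-→d4:-→d5:-→d6:-→d7:-→d8:H2 -> H2
  + 99.142.48.0/21 (H0) depth=21
  lookup 35.159.70.95: bits 00 walk d0:H0→d1:-→d2:- -> H0
  lookup 99.142.53.1: bits 0110001110001110001101010000 walk d0:H0→d1:-→d2:-→d3:-→d4:-→d5:-→d6:-→d7:-→d8:H2→d9:-→d10:-→d11:-→d12:-→d13:-→d14:-→d15:-→d16:-→d17:-→d18:-→d19:-→d20:-→d21:H0→d22:-→d23:-→d24:-→d25:-→d26:-→d27:-→d28:H0 -> H0
  lookup 99.142.53.2: bits 0110001110001110001101010000 walk d0:H0→d1:-→d2:-→d3:-→d4:-→d5:-→d6:-→d7:-→d8:H2→d9:-→d10:-→d11:-→d12:-→d13:-→d14:-→d15:-→d16:-→d17:-→d18:-→d19:-→d20:-→d21:H0→d22:-→d23:-→d24:-→d25:-→d26:-→d27:-→d28:H0 -> H0
  + 1.0.0.0/8 (H2) depth=8
  lookup 3.80.234.157: bits 000000110101 walk d0:H0→d1:-→d2:-→d3:-→d4:-→d5:-→d6:H1→d7:-→d8:-→d9:-→d10:-→d11:-→d12:H1 -> H1
  lookup 1.52.240.0: bits 00000001001101001111 walk d0:H0→d1:-→d2:-→d3:-→d4:-→d5:-→d6:H1→d7:-→d8:H2→d9:-→d10:-→d11:-→d12:-→d13:-→d14:-→d15:-→d16:-→d17:-→d18:-→d19:-→d20:H0 -> H0
  lookup 99.0.0.1: bits 01100011 walk d0:H0→d1:-→d2:-→d3:-→d4:-→d5:-→d6:-→d7:-→d8:H2 -> H2
  lookup 106.199.174.1: bits 0110 walk d0:H0→d1:-→d2:-→d3:-→d4:- -> H0
  + 184.125.154.64/28 (H0) depth=28
  + 1.52.245.250/32 (H0) depth=32
  lookup 1.52.245.250: bits 00000001001101001111010111111010 walk d0:H0→d1:-→d2:-→d3:-→d4:-→d5:-→d6:H1→d7:-→d8:H2→d9:-→d10:-→d11:-→d12:-→d13:-→d14:-→d15:-→d16:-→d17:-→d18:-→d19:-→d20:H0→d21:-→d22:-→d23:-→d24:-→d25:-→d26:-→d27:-→d28:-→d29:-→d30:-→d31:-→d32:H0 -> H0
  lookup 3.80.0.0: bits 000000110101 walk d0:H0→d1:-→d2:-→d3:-→d4:-→d5:-→d6:H1→d7:-→d8:-→d9:-→d10:-→d11:-→d12:H1 -> H1
  lookup 3.80.0.124: bits 000000110101 walk d0:H0→d1:-→d2:-→d3:-→d4:-→d5:-→d6:H1→d7:-→d8:-→d9:-→d10:-→d11:-→d12:H1 -> H1
  + 184.0.0.0/8 (H2) depth=8

== LOOKUPS ==
["H0","H0","H1","H1","H2","H2","H1","H0","H0","H0","H2","H0","H0","H0","H1","H0","H2","H0","H0","H1","H1"]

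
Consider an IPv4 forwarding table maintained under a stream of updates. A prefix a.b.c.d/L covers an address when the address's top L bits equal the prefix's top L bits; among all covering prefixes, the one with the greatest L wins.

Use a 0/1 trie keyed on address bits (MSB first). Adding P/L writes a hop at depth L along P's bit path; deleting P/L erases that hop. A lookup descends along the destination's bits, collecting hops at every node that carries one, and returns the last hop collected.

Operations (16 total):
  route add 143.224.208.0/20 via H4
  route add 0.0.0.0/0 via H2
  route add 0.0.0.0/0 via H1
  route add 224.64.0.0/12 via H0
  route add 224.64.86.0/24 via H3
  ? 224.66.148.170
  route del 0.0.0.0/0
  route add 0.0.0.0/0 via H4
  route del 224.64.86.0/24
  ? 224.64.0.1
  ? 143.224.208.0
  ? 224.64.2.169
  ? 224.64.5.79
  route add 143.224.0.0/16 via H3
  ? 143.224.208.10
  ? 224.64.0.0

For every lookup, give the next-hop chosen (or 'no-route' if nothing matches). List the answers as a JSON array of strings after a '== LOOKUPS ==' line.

Trace:
  add 143.224.208.0/20 -> H4 at depth 20
  add 0.0.0.0/0 -> H2 at depth 0
  add 0.0.0.0/0 -> H1 at depth 0
  add 224.64.0.0/12 -> H0 at depth 12
  add 224.64.86.0/24 -> H3 at depth 24
  ? 224.66.148.170  path d0:H1→d1:-→d2:-→d3:-→d4:-→d5:-→d6:-→d7:-→d8:-→d9:-→d10:-→d11:-→d12:H0→d13:-→d14:-  best=H0
  del 0.0.0.0/0 (clear depth 0)
  add 0.0.0.0/0 -> H4 at depth 0
  del 224.64.86.0/24 (clear depth 24)
  ? 224.64.0.1  path d0:H4→d1:-→d2:-→d3:-→d4:-→d5:-→d6:-→d7:-→d8:-→d9:-→d10:-→d11:-→d12:H0→d13:-→d14:-→d15:-→d16:-→d17:-  best=H0
  ? 143.224.208.0  path d0:H4→d1:-→d2:-→d3:-→d4:-→d5:-→d6:-→d7:-→d8:-→d9:-→d10:-→d11:-→d12:-→d13:-→d14:-→d15:-→d16:-→d17:-→d18:-→d19:-→d20:H4  best=H4
  ? 224.64.2.169  path d0:H4→d1:-→d2:-→d3:-→d4:-→d5:-→d6:-→d7:-→d8:-→d9:-→d10:-→d11:-→d12:H0→d13:-→d14:-→d15:-→d16:-→d17:-  best=H0
  ? 224.64.5.79  path d0:H4→d1:-→d2:-→d3:-→d4:-→d5:-→d6:-→d7:-→d8:-→d9:-→d10:-→d11:-→d12:H0→d13:-→d14:-→d15:-→d16:-→d17:-  best=H0
  add 143.224.0.0/16 -> H3 at depth 16
  ? 143.224.208.10  path d0:H4→d1:-→d2:-→d3:-→d4:-→d5:-→d6:-→d7:-→d8:-→d9:-→d10:-→d11:-→d12:-→d13:-→d14:-→d15:-→d16:H3→d17:-→d18:-→d19:-→d20:H4  best=H4
  ? 224.64.0.0  path d0:H4→d1:-→d2:-→d3:-→d4:-→d5:-→d6:-→d7:-→d8:-→d9:-→d10:-→d11:-→d12:H0→d13:-→d14:-→d15:-→d16:-→d17:-  best=H0

== LOOKUPS ==
["H0","H0","H4","H0","H0","H4","H0"]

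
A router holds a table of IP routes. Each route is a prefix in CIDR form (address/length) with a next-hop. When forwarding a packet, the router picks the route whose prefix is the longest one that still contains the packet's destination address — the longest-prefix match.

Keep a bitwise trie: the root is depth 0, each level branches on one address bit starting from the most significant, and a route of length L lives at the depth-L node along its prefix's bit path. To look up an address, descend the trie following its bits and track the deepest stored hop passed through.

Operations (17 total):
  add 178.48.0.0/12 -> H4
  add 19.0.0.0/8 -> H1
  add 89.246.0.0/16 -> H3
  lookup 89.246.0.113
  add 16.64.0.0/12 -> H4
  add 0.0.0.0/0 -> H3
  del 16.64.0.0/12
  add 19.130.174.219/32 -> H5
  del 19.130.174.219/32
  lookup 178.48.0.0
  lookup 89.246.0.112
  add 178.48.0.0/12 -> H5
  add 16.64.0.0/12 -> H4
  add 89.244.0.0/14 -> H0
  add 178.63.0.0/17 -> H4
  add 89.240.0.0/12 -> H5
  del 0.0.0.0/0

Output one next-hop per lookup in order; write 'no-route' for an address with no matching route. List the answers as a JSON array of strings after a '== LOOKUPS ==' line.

Apply in order:
  add 178.48.0.0/12 -> H4 at depth 12
  add 19.0.0.0/8 -> H1 at depth 8
  add 89.246.0.0/16 -> H3 at depth 16
  Q 89.246.0.113: descend 0101100111110110 ; hops seen [H3] ; pick H3
  add 16.64.0.0/12 -> H4 at depth 12
  add 0.0.0.0/0 -> H3 at depth 0
  del 16.64.0.0/12 (clear depth 12)
  add 19.130.174.219/32 -> H5 at depth 32
  del 19.130.174.219/32 (clear depth 32)
  Q 178.48.0.0: descend 101100100011 ; hops seen [H3,H4] ; pick H4
  Q 89.246.0.112: descend 0101100111110110 ; hops seen [H3,H3] ; pick H3
  add 178.48.0.0/12 -> H5 at depth 12
  add 16.64.0.0/12 -> H4 at depth 12
  add 89.244.0.0/14 -> H0 at depth 14
  add 178.63.0.0/17 -> H4 at depth 17
  add 89.240.0.0/12 -> H5 at depth 12
  del 0.0.0.0/0 (clear depth 0)

== LOOKUPS ==
["H3","H4","H3"]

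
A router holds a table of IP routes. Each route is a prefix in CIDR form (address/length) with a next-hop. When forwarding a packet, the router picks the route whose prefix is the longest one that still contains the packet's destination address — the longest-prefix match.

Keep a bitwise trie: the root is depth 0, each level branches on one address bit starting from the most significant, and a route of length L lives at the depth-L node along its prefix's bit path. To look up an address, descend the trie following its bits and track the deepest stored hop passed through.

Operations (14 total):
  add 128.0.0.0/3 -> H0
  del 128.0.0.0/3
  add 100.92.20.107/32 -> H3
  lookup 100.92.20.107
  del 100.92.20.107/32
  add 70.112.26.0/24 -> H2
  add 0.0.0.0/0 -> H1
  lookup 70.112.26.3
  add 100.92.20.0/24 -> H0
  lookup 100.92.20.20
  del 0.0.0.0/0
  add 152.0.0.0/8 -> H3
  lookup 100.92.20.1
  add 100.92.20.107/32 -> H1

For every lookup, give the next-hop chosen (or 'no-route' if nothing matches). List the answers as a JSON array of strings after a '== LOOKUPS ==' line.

Trace:
  + 128.0.0.0/3 (H0) depth=3
  del 128.0.0.0/3 (clear depth 3)
  + 100.92.20.107/32 (H3) depth=32
  Q 100.92.20.107: descend 01100100010111000001010001101011 ; hops seen [H3] ; pick H3
  del 100.92.20.107/32 (clear depth 32)
  + 70.112.26.0/24 (H2) depth=24
  + 0.0.0.0/0 (H1) depth=0
  Q 70.112.26.3: descend 010001100111000000011010 ; hops seen [H1,H2] ; pick H2
  + 100.92.20.0/24 (H0) depth=24
  Q 100.92.20.20: descend 0110010001011100000101000 ; hops seen [H1,H0] ; pick H0
  del 0.0.0.0/0 (clear depth 0)
  + 152.0.0.0/8 (H3) depth=8
  Q 100.92.20.1: descend 0110010001011100000101000 ; hops seen [H0] ; pick H0
  + 100.92.20.107/32 (H1) depth=32

== LOOKUPS ==
["H3","H2","H0","H0"]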